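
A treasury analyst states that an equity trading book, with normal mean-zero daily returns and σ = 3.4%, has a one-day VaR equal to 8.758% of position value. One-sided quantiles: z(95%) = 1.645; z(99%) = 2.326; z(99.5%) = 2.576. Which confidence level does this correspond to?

99.5%

Implied z = VaR/σ = 8.758 / 3.4 = 2.576.
This matches z(99.5%) = 2.576.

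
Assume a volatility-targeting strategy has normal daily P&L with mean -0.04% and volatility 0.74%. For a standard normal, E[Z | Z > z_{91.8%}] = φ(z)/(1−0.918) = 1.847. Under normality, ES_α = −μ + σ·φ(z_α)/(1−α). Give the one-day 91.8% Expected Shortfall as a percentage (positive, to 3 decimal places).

ES = −(-0.04%) + 0.74% × 1.847 = 1.407%.

1.407%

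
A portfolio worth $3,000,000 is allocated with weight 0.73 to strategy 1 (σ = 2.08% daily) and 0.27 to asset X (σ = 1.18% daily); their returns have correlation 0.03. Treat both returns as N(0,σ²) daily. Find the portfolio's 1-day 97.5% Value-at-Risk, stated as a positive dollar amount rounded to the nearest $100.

σ_p² = 0.73²·2.08² + 0.27²·1.18² + 2·0.03·0.73·0.27·2.08·1.18 = 2.4361 (%²).
σ_p = √2.4361 = 1.561%.
At 97.5%, z = 1.960.
VaR = 1.960 × 1.561% = 3.060%; on $3,000,000 that is $91,800.

$91,800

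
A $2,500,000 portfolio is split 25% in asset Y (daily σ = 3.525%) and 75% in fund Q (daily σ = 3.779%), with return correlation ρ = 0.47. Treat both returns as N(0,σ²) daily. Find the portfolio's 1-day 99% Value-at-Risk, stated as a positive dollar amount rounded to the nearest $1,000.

σ_p² = 0.25²·3.525² + 0.75²·3.779² + 2·0.47·0.25·0.75·3.525·3.779 = 11.1574 (%²).
σ_p = √11.1574 = 3.340%.
At 99%, z = 2.326.
VaR = 2.326 × 3.340% = 7.769%; on $2,500,000 that is $194,225.

$194,000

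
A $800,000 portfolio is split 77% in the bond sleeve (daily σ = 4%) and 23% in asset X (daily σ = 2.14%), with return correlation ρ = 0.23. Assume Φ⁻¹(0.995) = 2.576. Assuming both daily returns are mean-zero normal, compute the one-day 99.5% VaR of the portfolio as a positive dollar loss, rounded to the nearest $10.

$66,540

σ_p² = 0.77²·4² + 0.23²·2.14² + 2·0.23·0.77·0.23·4·2.14 = 10.4260 (%²).
σ_p = √10.4260 = 3.229%.
VaR = 2.576 × 3.229% = 8.318%; on $800,000 that is $66,544.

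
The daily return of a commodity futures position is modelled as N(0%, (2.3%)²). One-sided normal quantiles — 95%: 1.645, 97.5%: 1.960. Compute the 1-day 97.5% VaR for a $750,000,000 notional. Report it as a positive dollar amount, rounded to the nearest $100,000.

$33,800,000

VaR = z·σ = 1.960 × 2.3% = 4.508%.
On $750,000,000: 0.04508 × $750,000,000 = $33,810,000.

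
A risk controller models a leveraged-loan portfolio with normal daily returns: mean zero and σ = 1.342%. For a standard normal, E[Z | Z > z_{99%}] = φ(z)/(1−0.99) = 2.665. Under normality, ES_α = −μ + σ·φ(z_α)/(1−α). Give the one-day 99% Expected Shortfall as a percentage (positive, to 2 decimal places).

3.58%

ES = 1.342% × 2.665 = 3.576%.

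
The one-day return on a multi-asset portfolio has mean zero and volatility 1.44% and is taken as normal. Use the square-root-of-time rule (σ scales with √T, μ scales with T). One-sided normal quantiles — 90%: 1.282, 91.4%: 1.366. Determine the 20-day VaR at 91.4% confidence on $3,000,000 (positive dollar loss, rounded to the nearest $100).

$263,900

σ_{20d} = 1.44% × √20 = 6.440%.
VaR = 1.366 × 6.440% = 8.797%.
On $3,000,000: 0.08797 × $3,000,000 = $263,910.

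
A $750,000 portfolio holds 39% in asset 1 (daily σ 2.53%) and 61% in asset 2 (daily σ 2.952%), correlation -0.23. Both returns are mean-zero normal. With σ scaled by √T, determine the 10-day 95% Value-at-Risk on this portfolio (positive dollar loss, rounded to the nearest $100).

$71,900

σ_p = √(0.39²·2.53² + 0.61²·2.952² + 2·-0.23·0.39·0.61·2.53·2.952) = 1.844%.
σ_{10d} = 1.844% × √10 = 5.831%.
z(95%) = 1.645.
VaR = 1.645 × 5.831% = 9.592%; on $750,000 that is $71,940.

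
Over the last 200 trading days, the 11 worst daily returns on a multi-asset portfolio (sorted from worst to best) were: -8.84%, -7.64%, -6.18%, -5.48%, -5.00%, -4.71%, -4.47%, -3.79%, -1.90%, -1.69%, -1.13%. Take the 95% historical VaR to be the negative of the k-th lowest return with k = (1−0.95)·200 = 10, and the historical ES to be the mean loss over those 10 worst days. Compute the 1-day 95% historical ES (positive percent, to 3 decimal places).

The 10 worst returns sum to -49.70%.
ES = −(-49.70%) / 10 = 4.97% ≈ 4.970%.

4.970%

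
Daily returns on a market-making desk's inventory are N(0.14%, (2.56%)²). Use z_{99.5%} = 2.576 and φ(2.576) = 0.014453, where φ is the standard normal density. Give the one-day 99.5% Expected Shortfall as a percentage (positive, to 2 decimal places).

Tail multiplier: φ(z)/(1−α) = 0.014453 / 0.005 = 2.891.
ES = −(0.14%) + 2.56% × 2.891 = 7.261%.

7.26%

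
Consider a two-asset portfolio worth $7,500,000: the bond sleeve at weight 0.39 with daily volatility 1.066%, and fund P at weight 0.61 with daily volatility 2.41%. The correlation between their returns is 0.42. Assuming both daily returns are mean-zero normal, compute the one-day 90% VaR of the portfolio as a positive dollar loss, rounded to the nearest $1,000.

σ_p² = 0.39²·1.066² + 0.61²·2.41² + 2·0.42·0.39·0.61·1.066·2.41 = 2.8474 (%²).
σ_p = √2.8474 = 1.687%.
At 90%, z = 1.282.
VaR = 1.282 × 1.687% = 2.163%; on $7,500,000 that is $162,225.

$162,000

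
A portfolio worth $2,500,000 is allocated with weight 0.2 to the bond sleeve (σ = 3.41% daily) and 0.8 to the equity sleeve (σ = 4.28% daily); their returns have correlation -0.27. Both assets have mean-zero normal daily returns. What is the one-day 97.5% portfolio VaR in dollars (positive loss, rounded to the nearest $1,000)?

σ_p² = 0.2²·3.41² + 0.8²·4.28² + 2·-0.27·0.2·0.8·3.41·4.28 = 10.9279 (%²).
σ_p = √10.9279 = 3.306%.
At 97.5%, z = 1.960.
VaR = 1.960 × 3.306% = 6.480%; on $2,500,000 that is $162,000.

$162,000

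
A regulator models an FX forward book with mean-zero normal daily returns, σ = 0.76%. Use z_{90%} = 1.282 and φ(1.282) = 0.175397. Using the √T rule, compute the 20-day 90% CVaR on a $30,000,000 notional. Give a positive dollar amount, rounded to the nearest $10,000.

σ_{20d} = 0.76% × √20 = 3.399%.
ES multiplier = φ(z)/(1−α) = 0.175397/0.1 = 1.754.
ES = 3.399% × 1.754 = 5.962%; on $30,000,000: $1,788,600.

$1,790,000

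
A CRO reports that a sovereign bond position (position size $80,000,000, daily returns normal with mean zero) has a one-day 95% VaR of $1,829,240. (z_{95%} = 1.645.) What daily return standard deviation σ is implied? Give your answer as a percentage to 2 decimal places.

1.39%

VaR as a fraction: $1,829,240 / $80,000,000 = 2.287%.
σ = VaR / z = 2.287% / 1.645 = 1.390%.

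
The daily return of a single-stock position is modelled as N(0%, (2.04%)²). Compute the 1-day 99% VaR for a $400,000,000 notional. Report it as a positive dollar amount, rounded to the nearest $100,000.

$19,000,000

At 99% one-sided, z = 2.326.
VaR = z·σ = 2.326 × 2.04% = 4.745%.
On $400,000,000: 0.04745 × $400,000,000 = $18,980,000.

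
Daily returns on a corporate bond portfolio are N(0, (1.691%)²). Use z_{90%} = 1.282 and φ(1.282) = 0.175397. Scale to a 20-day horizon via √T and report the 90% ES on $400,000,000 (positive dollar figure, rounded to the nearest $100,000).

$53,100,000

σ_{20d} = 1.691% × √20 = 7.562%.
ES multiplier = φ(z)/(1−α) = 0.175397/0.1 = 1.754.
ES = 7.562% × 1.754 = 13.264%; on $400,000,000: $53,056,000.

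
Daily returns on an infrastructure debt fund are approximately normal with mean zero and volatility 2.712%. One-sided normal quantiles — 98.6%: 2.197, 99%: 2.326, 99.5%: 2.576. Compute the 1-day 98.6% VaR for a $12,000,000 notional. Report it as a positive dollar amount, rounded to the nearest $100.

VaR = z·σ = 2.197 × 2.712% = 5.958%.
On $12,000,000: 0.05958 × $12,000,000 = $714,960.

$715,000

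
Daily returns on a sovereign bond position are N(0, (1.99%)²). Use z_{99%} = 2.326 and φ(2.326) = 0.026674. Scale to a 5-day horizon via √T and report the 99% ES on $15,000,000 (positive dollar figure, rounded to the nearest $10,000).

σ_{5d} = 1.99% × √5 = 4.450%.
ES multiplier = φ(z)/(1−α) = 0.026674/0.01 = 2.667.
ES = 4.450% × 2.667 = 11.868%; on $15,000,000: $1,780,200.

$1,780,000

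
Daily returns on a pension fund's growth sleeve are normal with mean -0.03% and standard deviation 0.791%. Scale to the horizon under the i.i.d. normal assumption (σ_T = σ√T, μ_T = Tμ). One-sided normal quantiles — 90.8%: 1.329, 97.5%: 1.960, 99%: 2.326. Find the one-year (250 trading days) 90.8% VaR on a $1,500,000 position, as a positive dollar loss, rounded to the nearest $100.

σ_{250d} = 0.791% × √250 = 12.507%; μ_{250d} = 250 × -0.03% = -7.500%.
VaR = −(-7.500%) + 1.329 × 12.507% = 24.122%.
On $1,500,000: 0.24122 × $1,500,000 = $361,830.

$361,800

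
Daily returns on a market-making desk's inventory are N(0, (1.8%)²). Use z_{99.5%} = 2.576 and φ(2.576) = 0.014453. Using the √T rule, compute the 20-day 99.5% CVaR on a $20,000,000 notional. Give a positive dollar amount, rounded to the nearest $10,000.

$4,650,000

σ_{20d} = 1.8% × √20 = 8.050%.
ES multiplier = φ(z)/(1−α) = 0.014453/0.005 = 2.891.
ES = 8.050% × 2.891 = 23.273%; on $20,000,000: $4,654,600.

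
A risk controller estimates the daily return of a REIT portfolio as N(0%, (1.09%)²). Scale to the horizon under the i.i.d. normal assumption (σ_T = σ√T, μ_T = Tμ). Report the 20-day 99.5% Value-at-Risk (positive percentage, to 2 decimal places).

At 99.5%, z = 2.576.
σ_{20d} = 1.09% × √20 = 4.875%.
VaR = 2.576 × 4.875% = 12.558%.

12.56%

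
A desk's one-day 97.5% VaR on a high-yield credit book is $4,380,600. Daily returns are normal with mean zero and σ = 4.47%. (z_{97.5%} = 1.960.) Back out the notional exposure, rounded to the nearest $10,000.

$50,000,000

VaR as a fraction of value: z·σ = 1.960 × 4.47% = 8.7612%.
Position = $4,380,600 / 0.087612 = $50,000,000.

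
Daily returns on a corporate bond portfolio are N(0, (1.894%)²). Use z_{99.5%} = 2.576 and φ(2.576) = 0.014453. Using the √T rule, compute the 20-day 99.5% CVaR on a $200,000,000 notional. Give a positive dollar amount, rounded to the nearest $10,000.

$48,970,000

σ_{20d} = 1.894% × √20 = 8.470%.
ES multiplier = φ(z)/(1−α) = 0.014453/0.005 = 2.891.
ES = 8.470% × 2.891 = 24.487%; on $200,000,000: $48,974,000.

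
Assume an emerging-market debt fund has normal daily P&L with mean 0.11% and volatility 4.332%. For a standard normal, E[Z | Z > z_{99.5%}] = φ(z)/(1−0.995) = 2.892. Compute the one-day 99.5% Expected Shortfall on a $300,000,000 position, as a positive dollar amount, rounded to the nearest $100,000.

ES = −(0.11%) + 4.332% × 2.892 = 12.418%.
On $300,000,000: 0.12418 × $300,000,000 = $37,254,000.

$37,300,000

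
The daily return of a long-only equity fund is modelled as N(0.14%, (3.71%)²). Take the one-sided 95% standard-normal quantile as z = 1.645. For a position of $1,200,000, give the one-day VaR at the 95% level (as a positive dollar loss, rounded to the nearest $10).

$71,560

VaR = −μ + z·σ = −(0.14%) + 1.645 × 3.71% = 5.963%.
On $1,200,000: 0.05963 × $1,200,000 = $71,556.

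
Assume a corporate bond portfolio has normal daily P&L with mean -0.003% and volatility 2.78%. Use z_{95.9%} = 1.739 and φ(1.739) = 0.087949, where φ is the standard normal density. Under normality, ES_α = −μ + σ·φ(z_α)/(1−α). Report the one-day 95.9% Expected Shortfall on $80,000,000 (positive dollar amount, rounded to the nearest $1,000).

$4,773,000

Tail multiplier: φ(z)/(1−α) = 0.087949 / 0.041 = 2.145.
ES = −(-0.003%) + 2.78% × 2.145 = 5.966%.
On $80,000,000: 0.05966 × $80,000,000 = $4,772,800.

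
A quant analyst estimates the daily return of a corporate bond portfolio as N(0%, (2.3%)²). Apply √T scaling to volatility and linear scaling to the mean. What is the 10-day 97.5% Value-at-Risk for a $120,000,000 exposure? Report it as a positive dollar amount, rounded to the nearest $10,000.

At 97.5%, z = 1.960.
σ_{10d} = 2.3% × √10 = 7.273%.
VaR = 1.960 × 7.273% = 14.255%.
On $120,000,000: 0.14255 × $120,000,000 = $17,106,000.

$17,110,000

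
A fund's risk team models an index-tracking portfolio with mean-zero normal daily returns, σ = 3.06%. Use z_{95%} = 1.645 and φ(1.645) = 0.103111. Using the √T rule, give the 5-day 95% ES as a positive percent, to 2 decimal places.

14.11%

σ_{5d} = 3.06% × √5 = 6.842%.
ES multiplier = φ(z)/(1−α) = 0.103111/0.05 = 2.062.
ES = 6.842% × 2.062 = 14.108%.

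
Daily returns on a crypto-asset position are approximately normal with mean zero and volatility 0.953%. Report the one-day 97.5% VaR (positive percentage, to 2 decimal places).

At 97.5% one-sided, z = 1.960.
VaR = z·σ = 1.960 × 0.953% = 1.868%.

1.87%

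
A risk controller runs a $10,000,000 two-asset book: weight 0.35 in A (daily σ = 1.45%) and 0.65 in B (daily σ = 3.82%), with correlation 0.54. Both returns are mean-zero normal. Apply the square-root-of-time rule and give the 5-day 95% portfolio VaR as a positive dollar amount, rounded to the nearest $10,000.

σ_p = √(0.35²·1.45² + 0.65²·3.82² + 2·0.54·0.35·0.65·1.45·3.82) = 2.790%.
σ_{5d} = 2.790% × √5 = 6.239%.
z(95%) = 1.645.
VaR = 1.645 × 6.239% = 10.263%; on $10,000,000 that is $1,026,300.

$1,030,000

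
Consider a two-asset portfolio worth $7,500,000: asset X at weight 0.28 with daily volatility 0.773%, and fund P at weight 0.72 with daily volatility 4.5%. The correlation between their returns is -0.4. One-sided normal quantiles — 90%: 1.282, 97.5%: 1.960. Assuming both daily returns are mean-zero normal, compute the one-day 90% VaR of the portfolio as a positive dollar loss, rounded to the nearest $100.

$303,800

σ_p² = 0.28²·0.773² + 0.72²·4.5² + 2·-0.4·0.28·0.72·0.773·4.5 = 9.9834 (%²).
σ_p = √9.9834 = 3.160%.
VaR = 1.282 × 3.160% = 4.051%; on $7,500,000 that is $303,825.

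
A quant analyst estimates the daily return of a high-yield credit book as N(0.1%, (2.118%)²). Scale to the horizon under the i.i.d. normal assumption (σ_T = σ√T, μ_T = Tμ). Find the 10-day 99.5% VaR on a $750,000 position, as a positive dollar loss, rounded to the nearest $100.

At 99.5%, z = 2.576.
σ_{10d} = 2.118% × √10 = 6.698%; μ_{10d} = 10 × 0.1% = 1.000%.
VaR = −(1.000%) + 2.576 × 6.698% = 16.254%.
On $750,000: 0.16254 × $750,000 = $121,905.

$121,900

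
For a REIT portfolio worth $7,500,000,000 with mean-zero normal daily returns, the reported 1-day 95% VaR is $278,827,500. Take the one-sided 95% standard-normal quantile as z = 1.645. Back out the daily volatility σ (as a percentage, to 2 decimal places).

VaR as a fraction: $278,827,500 / $7,500,000,000 = 3.718%.
σ = VaR / z = 3.718% / 1.645 = 2.260%.

2.26%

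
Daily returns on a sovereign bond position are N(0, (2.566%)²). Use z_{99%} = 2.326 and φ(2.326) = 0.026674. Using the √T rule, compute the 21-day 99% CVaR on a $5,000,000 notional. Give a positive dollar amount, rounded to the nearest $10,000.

σ_{21d} = 2.566% × √21 = 11.759%.
ES multiplier = φ(z)/(1−α) = 0.026674/0.01 = 2.667.
ES = 11.759% × 2.667 = 31.361%; on $5,000,000: $1,568,050.

$1,570,000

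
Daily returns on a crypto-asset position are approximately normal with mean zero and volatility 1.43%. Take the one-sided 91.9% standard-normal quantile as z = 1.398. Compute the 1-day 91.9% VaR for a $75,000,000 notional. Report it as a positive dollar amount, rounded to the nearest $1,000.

VaR = z·σ = 1.398 × 1.43% = 1.999%.
On $75,000,000: 0.01999 × $75,000,000 = $1,499,250.

$1,499,000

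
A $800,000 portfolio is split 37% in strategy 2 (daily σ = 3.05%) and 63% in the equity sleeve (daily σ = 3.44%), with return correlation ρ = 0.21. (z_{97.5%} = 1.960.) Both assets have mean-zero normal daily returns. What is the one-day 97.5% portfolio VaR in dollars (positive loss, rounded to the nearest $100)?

σ_p² = 0.37²·3.05² + 0.63²·3.44² + 2·0.21·0.37·0.63·3.05·3.44 = 6.9975 (%²).
σ_p = √6.9975 = 2.645%.
VaR = 1.960 × 2.645% = 5.184%; on $800,000 that is $41,472.

$41,500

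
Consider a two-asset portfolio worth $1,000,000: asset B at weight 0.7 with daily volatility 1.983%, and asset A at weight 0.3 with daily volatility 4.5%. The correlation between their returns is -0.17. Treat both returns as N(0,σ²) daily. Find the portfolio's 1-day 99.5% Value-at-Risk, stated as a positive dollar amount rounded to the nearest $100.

σ_p² = 0.7²·1.983² + 0.3²·4.5² + 2·-0.17·0.7·0.3·1.983·4.5 = 3.1122 (%²).
σ_p = √3.1122 = 1.764%.
At 99.5%, z = 2.576.
VaR = 2.576 × 1.764% = 4.544%; on $1,000,000 that is $45,440.

$45,400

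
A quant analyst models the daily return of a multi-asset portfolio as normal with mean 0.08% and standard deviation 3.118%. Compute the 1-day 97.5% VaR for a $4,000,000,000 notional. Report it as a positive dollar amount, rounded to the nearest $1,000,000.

$241,000,000

At 97.5% one-sided, z = 1.960.
VaR = −μ + z·σ = −(0.08%) + 1.960 × 3.118% = 6.031%.
On $4,000,000,000: 0.06031 × $4,000,000,000 = $241,240,000.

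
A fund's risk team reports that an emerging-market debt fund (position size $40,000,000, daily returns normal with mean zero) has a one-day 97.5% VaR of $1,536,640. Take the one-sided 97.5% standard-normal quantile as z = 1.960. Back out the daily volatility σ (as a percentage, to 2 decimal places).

1.96%

VaR as a fraction: $1,536,640 / $40,000,000 = 3.842%.
σ = VaR / z = 3.842% / 1.960 = 1.960%.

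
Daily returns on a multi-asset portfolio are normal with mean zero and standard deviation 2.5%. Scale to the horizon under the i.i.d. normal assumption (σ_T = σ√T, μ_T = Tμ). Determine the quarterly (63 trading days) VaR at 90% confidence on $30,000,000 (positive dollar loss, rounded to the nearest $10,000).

At 90%, z = 1.282.
σ_{63d} = 2.5% × √63 = 19.843%.
VaR = 1.282 × 19.843% = 25.439%.
On $30,000,000: 0.25439 × $30,000,000 = $7,631,700.

$7,630,000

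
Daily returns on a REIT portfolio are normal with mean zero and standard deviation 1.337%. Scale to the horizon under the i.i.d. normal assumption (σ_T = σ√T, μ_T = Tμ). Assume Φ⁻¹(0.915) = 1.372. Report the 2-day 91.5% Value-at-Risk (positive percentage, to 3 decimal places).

σ_{2d} = 1.337% × √2 = 1.891%.
VaR = 1.372 × 1.891% = 2.594%.

2.594%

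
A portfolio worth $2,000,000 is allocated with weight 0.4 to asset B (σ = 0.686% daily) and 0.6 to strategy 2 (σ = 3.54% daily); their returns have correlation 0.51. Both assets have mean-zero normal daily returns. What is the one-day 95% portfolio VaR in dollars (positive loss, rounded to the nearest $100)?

$74,900

σ_p² = 0.4²·0.686² + 0.6²·3.54² + 2·0.51·0.4·0.6·0.686·3.54 = 5.1812 (%²).
σ_p = √5.1812 = 2.276%.
At 95%, z = 1.645.
VaR = 1.645 × 2.276% = 3.744%; on $2,000,000 that is $74,880.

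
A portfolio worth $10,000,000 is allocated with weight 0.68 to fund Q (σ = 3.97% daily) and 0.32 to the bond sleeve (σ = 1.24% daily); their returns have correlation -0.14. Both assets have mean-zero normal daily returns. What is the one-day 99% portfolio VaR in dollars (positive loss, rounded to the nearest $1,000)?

σ_p² = 0.68²·3.97² + 0.32²·1.24² + 2·-0.14·0.68·0.32·3.97·1.24 = 7.1454 (%²).
σ_p = √7.1454 = 2.673%.
At 99%, z = 2.326.
VaR = 2.326 × 2.673% = 6.217%; on $10,000,000 that is $621,700.

$622,000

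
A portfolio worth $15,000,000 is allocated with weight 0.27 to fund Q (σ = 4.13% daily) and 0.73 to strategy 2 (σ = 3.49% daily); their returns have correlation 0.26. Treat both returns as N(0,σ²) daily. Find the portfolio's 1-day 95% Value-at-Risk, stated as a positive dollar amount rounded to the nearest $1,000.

$749,000

σ_p² = 0.27²·4.13² + 0.73²·3.49² + 2·0.26·0.27·0.73·4.13·3.49 = 9.2115 (%²).
σ_p = √9.2115 = 3.035%.
At 95%, z = 1.645.
VaR = 1.645 × 3.035% = 4.993%; on $15,000,000 that is $748,950.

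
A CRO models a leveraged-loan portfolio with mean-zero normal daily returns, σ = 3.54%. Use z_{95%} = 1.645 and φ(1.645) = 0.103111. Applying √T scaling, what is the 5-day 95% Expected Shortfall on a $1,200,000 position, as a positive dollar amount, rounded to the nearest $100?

$195,900

σ_{5d} = 3.54% × √5 = 7.916%.
ES multiplier = φ(z)/(1−α) = 0.103111/0.05 = 2.062.
ES = 7.916% × 2.062 = 16.323%; on $1,200,000: $195,876.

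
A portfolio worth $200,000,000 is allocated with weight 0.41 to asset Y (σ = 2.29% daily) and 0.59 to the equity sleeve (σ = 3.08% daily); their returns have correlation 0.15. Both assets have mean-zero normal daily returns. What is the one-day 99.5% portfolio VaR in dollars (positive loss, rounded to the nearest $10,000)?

σ_p² = 0.41²·2.29² + 0.59²·3.08² + 2·0.15·0.41·0.59·2.29·3.08 = 4.6956 (%²).
σ_p = √4.6956 = 2.167%.
At 99.5%, z = 2.576.
VaR = 2.576 × 2.167% = 5.582%; on $200,000,000 that is $11,164,000.

$11,160,000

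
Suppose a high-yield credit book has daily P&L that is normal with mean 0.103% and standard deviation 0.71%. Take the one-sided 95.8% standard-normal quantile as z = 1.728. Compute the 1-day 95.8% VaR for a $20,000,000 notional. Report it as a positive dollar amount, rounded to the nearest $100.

$224,800

VaR = −μ + z·σ = −(0.103%) + 1.728 × 0.71% = 1.124%.
On $20,000,000: 0.01124 × $20,000,000 = $224,800.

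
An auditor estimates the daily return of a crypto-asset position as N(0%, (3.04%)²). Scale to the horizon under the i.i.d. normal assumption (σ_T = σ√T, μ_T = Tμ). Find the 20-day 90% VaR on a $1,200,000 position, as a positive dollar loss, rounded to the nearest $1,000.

$209,000

At 90%, z = 1.282.
σ_{20d} = 3.04% × √20 = 13.595%.
VaR = 1.282 × 13.595% = 17.429%.
On $1,200,000: 0.17429 × $1,200,000 = $209,148.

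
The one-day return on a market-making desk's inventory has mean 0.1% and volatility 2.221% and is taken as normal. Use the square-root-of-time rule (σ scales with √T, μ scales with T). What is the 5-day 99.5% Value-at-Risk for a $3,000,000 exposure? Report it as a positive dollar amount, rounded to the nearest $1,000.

$369,000

At 99.5%, z = 2.576.
σ_{5d} = 2.221% × √5 = 4.966%; μ_{5d} = 5 × 0.1% = 0.500%.
VaR = −(0.500%) + 2.576 × 4.966% = 12.292%.
On $3,000,000: 0.12292 × $3,000,000 = $368,760.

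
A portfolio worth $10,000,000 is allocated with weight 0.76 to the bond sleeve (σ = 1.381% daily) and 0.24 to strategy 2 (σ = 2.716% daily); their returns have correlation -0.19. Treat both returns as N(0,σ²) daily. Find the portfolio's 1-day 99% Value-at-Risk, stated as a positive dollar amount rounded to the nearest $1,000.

σ_p² = 0.76²·1.381² + 0.24²·2.716² + 2·-0.19·0.76·0.24·1.381·2.716 = 1.2665 (%²).
σ_p = √1.2665 = 1.125%.
At 99%, z = 2.326.
VaR = 2.326 × 1.125% = 2.617%; on $10,000,000 that is $261,700.

$262,000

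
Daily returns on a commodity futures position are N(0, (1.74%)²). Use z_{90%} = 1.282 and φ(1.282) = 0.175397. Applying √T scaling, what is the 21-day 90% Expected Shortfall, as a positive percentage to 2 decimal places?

σ_{21d} = 1.74% × √21 = 7.974%.
ES multiplier = φ(z)/(1−α) = 0.175397/0.1 = 1.754.
ES = 7.974% × 1.754 = 13.986%.

13.99%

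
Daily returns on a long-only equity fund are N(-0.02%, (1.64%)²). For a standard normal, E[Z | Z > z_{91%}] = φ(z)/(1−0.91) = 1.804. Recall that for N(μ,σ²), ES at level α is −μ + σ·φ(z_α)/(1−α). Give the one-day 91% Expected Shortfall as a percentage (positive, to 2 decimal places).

ES = −(-0.02%) + 1.64% × 1.804 = 2.979%.

2.98%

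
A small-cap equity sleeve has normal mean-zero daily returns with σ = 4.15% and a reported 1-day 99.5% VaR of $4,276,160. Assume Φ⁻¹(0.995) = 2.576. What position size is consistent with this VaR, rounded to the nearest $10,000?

VaR as a fraction of value: z·σ = 2.576 × 4.15% = 10.6904%.
Position = $4,276,160 / 0.106904 = $40,000,000.

$40,000,000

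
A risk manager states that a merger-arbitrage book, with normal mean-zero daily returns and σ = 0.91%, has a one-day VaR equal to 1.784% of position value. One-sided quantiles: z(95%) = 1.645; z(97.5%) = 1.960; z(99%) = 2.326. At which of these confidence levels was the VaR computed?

97.5%

Implied z = VaR/σ = 1.784 / 0.91 = 1.960.
This matches z(97.5%) = 1.960.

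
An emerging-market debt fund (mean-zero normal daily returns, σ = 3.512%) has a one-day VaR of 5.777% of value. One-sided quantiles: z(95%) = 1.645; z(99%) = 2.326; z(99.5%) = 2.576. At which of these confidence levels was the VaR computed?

95%

Implied z = VaR/σ = 5.777 / 3.512 = 1.645.
This matches z(95%) = 1.645.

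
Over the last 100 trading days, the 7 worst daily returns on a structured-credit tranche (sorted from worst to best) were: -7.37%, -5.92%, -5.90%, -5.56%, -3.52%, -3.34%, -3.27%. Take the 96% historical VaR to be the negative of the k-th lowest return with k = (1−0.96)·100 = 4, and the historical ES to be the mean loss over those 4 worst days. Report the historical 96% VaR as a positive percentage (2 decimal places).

5.56%

k = 4; the 4th lowest return is -5.56%, so VaR = 5.56%.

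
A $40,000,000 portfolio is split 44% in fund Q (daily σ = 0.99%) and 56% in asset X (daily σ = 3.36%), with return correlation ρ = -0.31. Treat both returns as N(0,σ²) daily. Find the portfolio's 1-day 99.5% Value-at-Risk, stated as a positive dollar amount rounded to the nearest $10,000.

σ_p² = 0.44²·0.99² + 0.56²·3.36² + 2·-0.31·0.44·0.56·0.99·3.36 = 3.2220 (%²).
σ_p = √3.2220 = 1.795%.
At 99.5%, z = 2.576.
VaR = 2.576 × 1.795% = 4.624%; on $40,000,000 that is $1,849,600.

$1,850,000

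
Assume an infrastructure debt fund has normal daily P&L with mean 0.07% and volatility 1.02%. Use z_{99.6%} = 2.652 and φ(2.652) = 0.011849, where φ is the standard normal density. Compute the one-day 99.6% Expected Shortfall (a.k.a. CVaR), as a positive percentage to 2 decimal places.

2.95%

Tail multiplier: φ(z)/(1−α) = 0.011849 / 0.004 = 2.962.
ES = −(0.07%) + 1.02% × 2.962 = 2.951%.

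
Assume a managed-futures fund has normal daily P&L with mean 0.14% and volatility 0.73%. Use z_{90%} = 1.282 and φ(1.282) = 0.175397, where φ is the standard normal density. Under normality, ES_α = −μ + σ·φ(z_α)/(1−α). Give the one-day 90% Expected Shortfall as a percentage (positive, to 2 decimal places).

1.14%

Tail multiplier: φ(z)/(1−α) = 0.175397 / 0.1 = 1.754.
ES = −(0.14%) + 0.73% × 1.754 = 1.140%.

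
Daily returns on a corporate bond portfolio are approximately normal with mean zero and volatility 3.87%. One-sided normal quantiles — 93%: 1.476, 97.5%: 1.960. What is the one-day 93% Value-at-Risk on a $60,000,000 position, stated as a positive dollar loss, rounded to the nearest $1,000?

VaR = z·σ = 1.476 × 3.87% = 5.712%.
On $60,000,000: 0.05712 × $60,000,000 = $3,427,200.

$3,427,000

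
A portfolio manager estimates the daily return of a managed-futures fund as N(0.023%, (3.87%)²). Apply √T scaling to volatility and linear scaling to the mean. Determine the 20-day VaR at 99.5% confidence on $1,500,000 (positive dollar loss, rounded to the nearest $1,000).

$662,000

At 99.5%, z = 2.576.
σ_{20d} = 3.87% × √20 = 17.307%; μ_{20d} = 20 × 0.023% = 0.460%.
VaR = −(0.460%) + 2.576 × 17.307% = 44.123%.
On $1,500,000: 0.44123 × $1,500,000 = $661,845.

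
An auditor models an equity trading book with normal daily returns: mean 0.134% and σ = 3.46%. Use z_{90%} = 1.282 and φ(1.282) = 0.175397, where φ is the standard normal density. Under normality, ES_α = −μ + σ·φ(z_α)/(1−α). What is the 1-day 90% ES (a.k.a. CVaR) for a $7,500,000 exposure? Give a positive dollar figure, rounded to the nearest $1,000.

$445,000

Tail multiplier: φ(z)/(1−α) = 0.175397 / 0.1 = 1.754.
ES = −(0.134%) + 3.46% × 1.754 = 5.935%.
On $7,500,000: 0.05935 × $7,500,000 = $445,125.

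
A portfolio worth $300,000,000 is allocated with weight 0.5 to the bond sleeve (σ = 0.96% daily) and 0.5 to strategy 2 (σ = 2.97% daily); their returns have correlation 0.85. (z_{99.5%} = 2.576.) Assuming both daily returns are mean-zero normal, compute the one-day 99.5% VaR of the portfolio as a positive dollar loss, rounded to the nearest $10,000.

$14,760,000

σ_p² = 0.5²·0.96² + 0.5²·2.97² + 2·0.85·0.5·0.5·0.96·2.97 = 3.6474 (%²).
σ_p = √3.6474 = 1.910%.
VaR = 2.576 × 1.910% = 4.920%; on $300,000,000 that is $14,760,000.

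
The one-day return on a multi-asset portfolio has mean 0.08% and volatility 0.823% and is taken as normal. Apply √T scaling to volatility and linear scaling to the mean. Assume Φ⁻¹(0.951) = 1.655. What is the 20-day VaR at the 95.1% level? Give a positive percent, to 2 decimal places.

4.49%

σ_{20d} = 0.823% × √20 = 3.681%; μ_{20d} = 20 × 0.08% = 1.600%.
VaR = −(1.600%) + 1.655 × 3.681% = 4.492%.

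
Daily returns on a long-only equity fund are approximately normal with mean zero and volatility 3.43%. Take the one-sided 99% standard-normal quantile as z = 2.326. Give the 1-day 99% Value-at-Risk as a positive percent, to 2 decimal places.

7.98%

VaR = z·σ = 2.326 × 3.43% = 7.978%.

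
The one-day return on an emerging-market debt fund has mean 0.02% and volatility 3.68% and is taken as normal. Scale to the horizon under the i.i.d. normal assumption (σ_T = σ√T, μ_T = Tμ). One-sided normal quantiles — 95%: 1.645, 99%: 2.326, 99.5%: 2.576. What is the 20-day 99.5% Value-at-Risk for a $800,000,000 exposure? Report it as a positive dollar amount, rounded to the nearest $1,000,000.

σ_{20d} = 3.68% × √20 = 16.457%; μ_{20d} = 20 × 0.02% = 0.400%.
VaR = −(0.400%) + 2.576 × 16.457% = 41.993%.
On $800,000,000: 0.41993 × $800,000,000 = $335,944,000.

$336,000,000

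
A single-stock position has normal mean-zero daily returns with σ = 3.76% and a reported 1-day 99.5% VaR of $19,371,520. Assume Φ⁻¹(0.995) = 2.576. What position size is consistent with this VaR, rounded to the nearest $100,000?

VaR as a fraction of value: z·σ = 2.576 × 3.76% = 9.68576%.
Position = $19,371,520 / 0.0968576 = $200,000,000.

$200,000,000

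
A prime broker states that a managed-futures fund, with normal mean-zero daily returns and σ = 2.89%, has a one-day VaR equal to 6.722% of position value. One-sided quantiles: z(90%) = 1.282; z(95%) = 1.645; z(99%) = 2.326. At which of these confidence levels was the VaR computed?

Implied z = VaR/σ = 6.722 / 2.89 = 2.326.
This matches z(99%) = 2.326.

99%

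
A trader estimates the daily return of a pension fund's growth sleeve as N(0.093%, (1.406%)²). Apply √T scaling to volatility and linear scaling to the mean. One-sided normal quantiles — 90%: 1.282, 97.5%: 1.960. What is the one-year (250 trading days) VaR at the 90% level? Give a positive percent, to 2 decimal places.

5.25%

σ_{250d} = 1.406% × √250 = 22.231%; μ_{250d} = 250 × 0.093% = 23.250%.
VaR = −(23.250%) + 1.282 × 22.231% = 5.250%.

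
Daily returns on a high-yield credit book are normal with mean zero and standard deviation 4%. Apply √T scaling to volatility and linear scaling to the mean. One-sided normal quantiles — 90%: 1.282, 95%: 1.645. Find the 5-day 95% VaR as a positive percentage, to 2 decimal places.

σ_{5d} = 4% × √5 = 8.944%.
VaR = 1.645 × 8.944% = 14.713%.

14.71%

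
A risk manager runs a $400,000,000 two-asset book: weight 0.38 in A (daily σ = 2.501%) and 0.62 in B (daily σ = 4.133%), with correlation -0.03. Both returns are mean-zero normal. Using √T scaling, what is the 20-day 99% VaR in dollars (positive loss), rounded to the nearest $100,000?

$112,600,000

σ_p = √(0.38²·2.501² + 0.62²·4.133² + 2·-0.03·0.38·0.62·2.501·4.133) = 2.706%.
σ_{20d} = 2.706% × √20 = 12.102%.
z(99%) = 2.326.
VaR = 2.326 × 12.102% = 28.149%; on $400,000,000 that is $112,596,000.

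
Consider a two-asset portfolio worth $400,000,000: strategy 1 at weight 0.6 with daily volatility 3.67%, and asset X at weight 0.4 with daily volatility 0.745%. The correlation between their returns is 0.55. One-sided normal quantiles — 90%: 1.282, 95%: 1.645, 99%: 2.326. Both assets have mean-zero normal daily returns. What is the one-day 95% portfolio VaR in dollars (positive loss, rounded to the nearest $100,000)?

σ_p² = 0.6²·3.67² + 0.4²·0.745² + 2·0.55·0.6·0.4·3.67·0.745 = 5.6594 (%²).
σ_p = √5.6594 = 2.379%.
VaR = 1.645 × 2.379% = 3.913%; on $400,000,000 that is $15,652,000.

$15,700,000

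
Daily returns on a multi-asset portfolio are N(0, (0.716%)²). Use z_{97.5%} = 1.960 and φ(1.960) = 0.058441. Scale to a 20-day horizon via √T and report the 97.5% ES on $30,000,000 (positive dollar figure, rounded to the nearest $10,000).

σ_{20d} = 0.716% × √20 = 3.202%.
ES multiplier = φ(z)/(1−α) = 0.058441/0.025 = 2.338.
ES = 3.202% × 2.338 = 7.486%; on $30,000,000: $2,245,800.

$2,250,000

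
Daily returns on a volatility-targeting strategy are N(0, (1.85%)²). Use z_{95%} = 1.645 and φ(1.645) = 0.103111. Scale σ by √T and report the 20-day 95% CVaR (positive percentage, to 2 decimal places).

17.06%

σ_{20d} = 1.85% × √20 = 8.273%.
ES multiplier = φ(z)/(1−α) = 0.103111/0.05 = 2.062.
ES = 8.273% × 2.062 = 17.059%.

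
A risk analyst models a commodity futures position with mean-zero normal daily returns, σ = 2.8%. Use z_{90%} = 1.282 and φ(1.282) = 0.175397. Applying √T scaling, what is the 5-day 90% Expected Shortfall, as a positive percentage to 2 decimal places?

σ_{5d} = 2.8% × √5 = 6.261%.
ES multiplier = φ(z)/(1−α) = 0.175397/0.1 = 1.754.
ES = 6.261% × 1.754 = 10.982%.

10.98%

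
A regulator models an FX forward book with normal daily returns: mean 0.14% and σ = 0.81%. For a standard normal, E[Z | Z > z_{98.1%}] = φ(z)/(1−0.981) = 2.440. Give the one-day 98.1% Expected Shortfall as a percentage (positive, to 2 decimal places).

ES = −(0.14%) + 0.81% × 2.440 = 1.836%.

1.84%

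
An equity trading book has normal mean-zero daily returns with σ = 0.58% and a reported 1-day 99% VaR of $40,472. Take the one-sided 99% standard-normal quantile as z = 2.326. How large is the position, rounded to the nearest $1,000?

$3,000,000

VaR as a fraction of value: z·σ = 2.326 × 0.58% = 1.34908%.
Position = $40,472 / 0.0134908 = $2,999,970.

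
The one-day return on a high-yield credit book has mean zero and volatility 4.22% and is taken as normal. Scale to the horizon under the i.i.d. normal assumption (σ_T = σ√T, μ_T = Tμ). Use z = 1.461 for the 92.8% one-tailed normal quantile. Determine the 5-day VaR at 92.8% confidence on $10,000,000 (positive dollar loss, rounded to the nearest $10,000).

σ_{5d} = 4.22% × √5 = 9.436%.
VaR = 1.461 × 9.436% = 13.786%.
On $10,000,000: 0.13786 × $10,000,000 = $1,378,600.

$1,380,000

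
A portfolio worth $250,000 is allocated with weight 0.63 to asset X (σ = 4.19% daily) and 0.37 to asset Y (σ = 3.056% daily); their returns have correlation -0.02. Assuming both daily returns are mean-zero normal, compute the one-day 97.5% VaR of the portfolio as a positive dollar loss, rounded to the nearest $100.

$14,000

σ_p² = 0.63²·4.19² + 0.37²·3.056² + 2·-0.02·0.63·0.37·4.19·3.056 = 8.1272 (%²).
σ_p = √8.1272 = 2.851%.
At 97.5%, z = 1.960.
VaR = 1.960 × 2.851% = 5.588%; on $250,000 that is $13,970.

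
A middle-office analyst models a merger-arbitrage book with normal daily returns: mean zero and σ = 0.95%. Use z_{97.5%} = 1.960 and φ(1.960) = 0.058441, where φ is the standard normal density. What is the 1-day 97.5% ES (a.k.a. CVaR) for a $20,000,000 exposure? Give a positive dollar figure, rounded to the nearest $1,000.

$444,000

Tail multiplier: φ(z)/(1−α) = 0.058441 / 0.025 = 2.338.
ES = 0.95% × 2.338 = 2.221%.
On $20,000,000: 0.02221 × $20,000,000 = $444,200.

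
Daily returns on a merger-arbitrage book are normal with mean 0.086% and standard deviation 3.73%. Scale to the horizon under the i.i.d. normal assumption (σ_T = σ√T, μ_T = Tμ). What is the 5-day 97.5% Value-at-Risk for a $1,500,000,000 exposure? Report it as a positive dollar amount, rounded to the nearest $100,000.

$238,800,000

At 97.5%, z = 1.960.
σ_{5d} = 3.73% × √5 = 8.341%; μ_{5d} = 5 × 0.086% = 0.430%.
VaR = −(0.430%) + 1.960 × 8.341% = 15.918%.
On $1,500,000,000: 0.15918 × $1,500,000,000 = $238,770,000.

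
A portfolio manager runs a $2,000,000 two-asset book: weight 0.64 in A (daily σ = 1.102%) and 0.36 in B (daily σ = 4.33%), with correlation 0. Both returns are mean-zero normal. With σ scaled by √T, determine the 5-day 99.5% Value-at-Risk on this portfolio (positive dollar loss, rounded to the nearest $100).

$197,100

σ_p = √(0.64²·1.102² + 0.36²·4.33² + 2·0·0.64·0.36·1.102·4.33) = 1.711%.
σ_{5d} = 1.711% × √5 = 3.826%.
z(99.5%) = 2.576.
VaR = 2.576 × 3.826% = 9.856%; on $2,000,000 that is $197,120.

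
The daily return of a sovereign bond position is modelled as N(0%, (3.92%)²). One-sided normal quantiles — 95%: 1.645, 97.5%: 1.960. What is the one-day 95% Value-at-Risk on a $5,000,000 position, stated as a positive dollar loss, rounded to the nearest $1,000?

VaR = z·σ = 1.645 × 3.92% = 6.448%.
On $5,000,000: 0.06448 × $5,000,000 = $322,400.

$322,000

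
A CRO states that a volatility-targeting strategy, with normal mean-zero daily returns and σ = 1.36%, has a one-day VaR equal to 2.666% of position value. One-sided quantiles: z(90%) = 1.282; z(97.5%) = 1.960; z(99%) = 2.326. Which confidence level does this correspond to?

Implied z = VaR/σ = 2.666 / 1.36 = 1.960.
This matches z(97.5%) = 1.960.

97.5%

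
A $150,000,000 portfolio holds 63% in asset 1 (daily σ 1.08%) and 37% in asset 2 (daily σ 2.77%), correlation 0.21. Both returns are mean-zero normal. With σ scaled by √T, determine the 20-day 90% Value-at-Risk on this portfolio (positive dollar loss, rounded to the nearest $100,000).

$11,600,000

σ_p = √(0.63²·1.08² + 0.37²·2.77² + 2·0.21·0.63·0.37·1.08·2.77) = 1.344%.
σ_{20d} = 1.344% × √20 = 6.011%.
z(90%) = 1.282.
VaR = 1.282 × 6.011% = 7.706%; on $150,000,000 that is $11,559,000.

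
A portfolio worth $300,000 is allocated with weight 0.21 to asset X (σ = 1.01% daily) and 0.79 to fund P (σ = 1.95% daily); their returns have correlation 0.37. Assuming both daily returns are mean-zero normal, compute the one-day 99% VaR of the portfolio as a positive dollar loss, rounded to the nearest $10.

$11,380

σ_p² = 0.21²·1.01² + 0.79²·1.95² + 2·0.37·0.21·0.79·1.01·1.95 = 2.6599 (%²).
σ_p = √2.6599 = 1.631%.
At 99%, z = 2.326.
VaR = 2.326 × 1.631% = 3.794%; on $300,000 that is $11,382.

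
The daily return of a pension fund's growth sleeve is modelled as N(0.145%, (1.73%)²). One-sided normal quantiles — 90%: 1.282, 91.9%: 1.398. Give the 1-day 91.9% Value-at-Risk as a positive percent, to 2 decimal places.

2.27%

VaR = −μ + z·σ = −(0.145%) + 1.398 × 1.73% = 2.274%.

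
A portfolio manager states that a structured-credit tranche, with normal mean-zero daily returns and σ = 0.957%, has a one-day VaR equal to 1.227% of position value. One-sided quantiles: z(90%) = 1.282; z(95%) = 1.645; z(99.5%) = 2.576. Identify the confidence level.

Implied z = VaR/σ = 1.227 / 0.957 = 1.282.
This matches z(90%) = 1.282.

90%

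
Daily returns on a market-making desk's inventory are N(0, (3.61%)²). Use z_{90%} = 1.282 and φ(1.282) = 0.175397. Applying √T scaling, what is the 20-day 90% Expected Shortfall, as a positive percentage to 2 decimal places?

28.32%

σ_{20d} = 3.61% × √20 = 16.144%.
ES multiplier = φ(z)/(1−α) = 0.175397/0.1 = 1.754.
ES = 16.144% × 1.754 = 28.317%.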